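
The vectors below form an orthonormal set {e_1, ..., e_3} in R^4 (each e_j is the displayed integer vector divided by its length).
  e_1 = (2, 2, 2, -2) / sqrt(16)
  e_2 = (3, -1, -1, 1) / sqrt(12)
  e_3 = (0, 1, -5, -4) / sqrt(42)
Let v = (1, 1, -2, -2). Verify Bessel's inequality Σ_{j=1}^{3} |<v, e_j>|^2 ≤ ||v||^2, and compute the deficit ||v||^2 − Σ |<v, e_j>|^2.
Σ |<v, e_j>|^2 = 139/14; ||v||^2 = 10; deficit = 1/14

Write each e_j = u_j / sqrt(<u_j, u_j>) where u_j is the displayed integer vector. Then <v, e_j> = <v, u_j> / sqrt(<u_j, u_j>), so |<v, e_j>|^2 = <v, u_j>^2 / <u_j, u_j>.
Coefficients: <v, e_1> = 4/sqrt(16), <v, e_2> = 2/sqrt(12), <v, e_3> = 19/sqrt(42).
Square and sum: Σ |<v, e_j>|^2 = 139/14.
Compute ||v||^2 = v·v = 10.
Deficit = 10 − 139/14 = 1/14 ≥ 0, confirming Bessel's inequality. (The deficit equals ||v − Σ <v,e_j> e_j||^2, the squared distance from v to span{e_j}.)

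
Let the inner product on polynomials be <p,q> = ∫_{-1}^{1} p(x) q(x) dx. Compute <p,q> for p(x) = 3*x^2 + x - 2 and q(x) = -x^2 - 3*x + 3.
<p,q> = -118/15

Expand the product: p(x)·q(x) = -3*x^4 - 10*x^3 + 8*x^2 + 9*x - 6.
∫_{-1}^{1} of each monomial x^k gives [2/(k+1) if k even, 0 if k odd]. Integrating term-by-term (or equivalently evaluating the antiderivative F(x) = -3*x^5/5 - 5*x^4/2 + 8*x^3/3 + 9*x^2/2 - 6*x at the endpoints):
  F(1) − F(−1) = -29/15 − (89/15) = -118/15.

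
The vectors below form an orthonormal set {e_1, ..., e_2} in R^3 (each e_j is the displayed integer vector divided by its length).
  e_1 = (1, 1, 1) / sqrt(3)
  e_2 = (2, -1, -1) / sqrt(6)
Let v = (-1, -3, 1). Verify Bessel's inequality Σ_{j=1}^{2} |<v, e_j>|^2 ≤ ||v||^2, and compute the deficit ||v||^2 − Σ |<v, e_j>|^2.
Σ |<v, e_j>|^2 = 3; ||v||^2 = 11; deficit = 8

Write each e_j = u_j / sqrt(<u_j, u_j>) where u_j is the displayed integer vector. Then <v, e_j> = <v, u_j> / sqrt(<u_j, u_j>), so |<v, e_j>|^2 = <v, u_j>^2 / <u_j, u_j>.
Coefficients: <v, e_1> = -3/sqrt(3), <v, e_2> = 0/sqrt(6).
Square and sum: Σ |<v, e_j>|^2 = 3.
Compute ||v||^2 = v·v = 11.
Deficit = 11 − 3 = 8 ≥ 0, confirming Bessel's inequality. (The deficit equals ||v − Σ <v,e_j> e_j||^2, the squared distance from v to span{e_j}.)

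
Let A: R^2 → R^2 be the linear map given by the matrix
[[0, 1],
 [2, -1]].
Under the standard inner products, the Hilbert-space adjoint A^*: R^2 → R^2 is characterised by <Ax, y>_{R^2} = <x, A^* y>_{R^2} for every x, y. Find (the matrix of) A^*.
A^* = A^T =
[[0, 2],
 [1, -1]]

For real matrices with standard dot products, the defining identity <Ax, y> = <x, A^* y> gives (Ax)^T y = x^T (A^*) y, i.e. x^T A^T y = x^T (A^*) y. Since this holds for all x, y, we must have A^* = A^T. Therefore
A^* =
[[0, 2],
 [1, -1]].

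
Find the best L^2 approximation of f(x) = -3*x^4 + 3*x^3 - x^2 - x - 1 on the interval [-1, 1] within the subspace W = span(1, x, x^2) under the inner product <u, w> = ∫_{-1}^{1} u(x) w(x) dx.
g(x) = -25*x^2/7 + 4*x/5 - 26/35

The best approximation g ∈ W is the orthogonal projection of f onto W. Writing g = a_0 + a_1 x + a_2 x^2, the coefficients solve the normal equations G · a = b where
  G_{ij} = <φ_i, φ_j> and b_i = <f, φ_i>, with φ_0 = 1, φ_1 = x, φ_2 = x^2.
G =
  [2, 0, 2/3]
  [0, 2/3, 0]
  [2/3, 0, 2/5],
b = (-58/15, 8/15, -202/105).
Solving gives a_0 = -26/35, a_1 = 4/5, a_2 = -25/7, so
  g(x) = -25*x^2/7 + 4*x/5 - 26/35.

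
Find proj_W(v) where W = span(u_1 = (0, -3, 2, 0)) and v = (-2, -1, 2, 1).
proj_W(v) = (0, -21/13, 14/13, 0)

Set up U = [u_1 | ... | u_1] ∈ R^(4×1). The projector onto W = col(U) is P = U (U^T U)^(-1) U^T.
Compute U^T U =
  [13],
and U^T v = (7).
Solve U^T U · c = U^T v for the coefficients: c = (7/13). The projection is proj_W(v) = U c.
Check: (v - proj_W(v)) · u_1 = 0  (should be 0).
Result: proj_W(v) = (0, -21/13, 14/13, 0).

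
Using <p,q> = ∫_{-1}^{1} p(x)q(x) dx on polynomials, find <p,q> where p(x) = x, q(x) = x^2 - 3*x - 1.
<p,q> = -2

Expand the product: p(x)·q(x) = x^3 - 3*x^2 - x.
∫_{-1}^{1} of each monomial x^k gives [2/(k+1) if k even, 0 if k odd]. Integrating term-by-term (or equivalently evaluating the antiderivative F(x) = x^4/4 - x^3 - x^2/2 at the endpoints):
  F(1) − F(−1) = -5/4 − (3/4) = -2.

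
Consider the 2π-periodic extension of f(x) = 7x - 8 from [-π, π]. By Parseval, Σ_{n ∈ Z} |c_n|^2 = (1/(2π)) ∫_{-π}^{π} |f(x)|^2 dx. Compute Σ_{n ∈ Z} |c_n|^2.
Σ |c_n|^2 = 49π^2/3 + 64

Expand and integrate term by term over [-π, π]:
  ∫ (7x)^2 dx = 49·(2π^3/3); ∫ 2·7·(-8)·x dx = 0 (odd integrand); ∫ (-8)^2 dx = 64·2π.
So (1/(2π)) ∫_{-π}^{π} (7x - 8)^2 dx = 49π^2/3 + 64 = 49π^2/3 + 64.
Parseval ⇒ Σ |c_n|^2 = 49π^2/3 + 64.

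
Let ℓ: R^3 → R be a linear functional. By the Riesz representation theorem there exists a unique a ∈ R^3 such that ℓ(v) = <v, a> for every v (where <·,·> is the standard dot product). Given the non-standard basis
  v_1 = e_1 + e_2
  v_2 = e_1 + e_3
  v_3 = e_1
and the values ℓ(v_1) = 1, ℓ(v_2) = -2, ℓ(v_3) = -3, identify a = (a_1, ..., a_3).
a = (-3, 4, 1)

Write a = (a_1, ..., a_3) in the standard basis. For each basis vector v_i, ℓ(v_i) = <v_i, a> is a linear equation in the a_j's. Collect the n equations into a matrix system V a = ℓ, where row i of V is v_i (expressed in the standard basis). Since V is invertible (lower-triangular with 1s on the diagonal, up to permutation), solve by back-substitution:
  V =
[[1, 1, 0],
 [1, 0, 1],
 [1, 0, 0]]
  V a = (1, -2, -3)
Solving gives a = (-3, 4, 1).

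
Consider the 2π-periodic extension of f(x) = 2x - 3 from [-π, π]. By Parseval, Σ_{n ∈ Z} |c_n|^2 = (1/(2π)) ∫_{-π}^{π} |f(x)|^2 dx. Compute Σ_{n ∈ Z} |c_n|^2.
Σ |c_n|^2 = 4π^2/3 + 9

Expand and integrate term by term over [-π, π]:
  ∫ (2x)^2 dx = 4·(2π^3/3); ∫ 2·2·(-3)·x dx = 0 (odd integrand); ∫ (-3)^2 dx = 9·2π.
So (1/(2π)) ∫_{-π}^{π} (2x - 3)^2 dx = 4π^2/3 + 9 = 4π^2/3 + 9.
Parseval ⇒ Σ |c_n|^2 = 4π^2/3 + 9.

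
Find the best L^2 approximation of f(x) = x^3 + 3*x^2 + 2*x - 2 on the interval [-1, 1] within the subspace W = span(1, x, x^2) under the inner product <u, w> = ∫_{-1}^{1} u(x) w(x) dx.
g(x) = 3*x^2 + 13*x/5 - 2

The best approximation g ∈ W is the orthogonal projection of f onto W. Writing g = a_0 + a_1 x + a_2 x^2, the coefficients solve the normal equations G · a = b where
  G_{ij} = <φ_i, φ_j> and b_i = <f, φ_i>, with φ_0 = 1, φ_1 = x, φ_2 = x^2.
G =
  [2, 0, 2/3]
  [0, 2/3, 0]
  [2/3, 0, 2/5],
b = (-2, 26/15, -2/15).
Solving gives a_0 = -2, a_1 = 13/5, a_2 = 3, so
  g(x) = 3*x^2 + 13*x/5 - 2.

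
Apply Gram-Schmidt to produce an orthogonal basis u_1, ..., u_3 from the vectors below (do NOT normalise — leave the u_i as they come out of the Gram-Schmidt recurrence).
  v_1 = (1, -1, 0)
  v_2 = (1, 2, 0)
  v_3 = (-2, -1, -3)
Orthogonal basis:
  u_1 = (1, -1, 0)
  u_2 = (3/2, 3/2, 0)
  u_3 = (0, 0, -3)

Apply the Gram-Schmidt recurrence
  u_1 = v_1
  u_i = v_i − Σ_{j<i} ((v_i · u_j) / (u_j · u_j)) · u_j.

Step by step this gives:
  u_1 = (1, -1, 0)
  u_2 = (3/2, 3/2, 0)
  u_3 = (0, 0, -3)

Orthogonality check:
  u_2 · u_1 = 0 (should be 0)
  u_3 · u_1 = 0 (should be 0)
  u_3 · u_2 = 0 (should be 0)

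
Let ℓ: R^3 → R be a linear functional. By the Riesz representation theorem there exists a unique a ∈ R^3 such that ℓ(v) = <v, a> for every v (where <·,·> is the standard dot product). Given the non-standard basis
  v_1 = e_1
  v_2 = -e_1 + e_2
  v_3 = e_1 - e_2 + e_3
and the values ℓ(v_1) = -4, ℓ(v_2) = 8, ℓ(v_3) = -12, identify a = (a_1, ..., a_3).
a = (-4, 4, -4)

Write a = (a_1, ..., a_3) in the standard basis. For each basis vector v_i, ℓ(v_i) = <v_i, a> is a linear equation in the a_j's. Collect the n equations into a matrix system V a = ℓ, where row i of V is v_i (expressed in the standard basis). Since V is invertible (lower-triangular with 1s on the diagonal, up to permutation), solve by back-substitution:
  V =
[[1, 0, 0],
 [-1, 1, 0],
 [1, -1, 1]]
  V a = (-4, 8, -12)
Solving gives a = (-4, 4, -4).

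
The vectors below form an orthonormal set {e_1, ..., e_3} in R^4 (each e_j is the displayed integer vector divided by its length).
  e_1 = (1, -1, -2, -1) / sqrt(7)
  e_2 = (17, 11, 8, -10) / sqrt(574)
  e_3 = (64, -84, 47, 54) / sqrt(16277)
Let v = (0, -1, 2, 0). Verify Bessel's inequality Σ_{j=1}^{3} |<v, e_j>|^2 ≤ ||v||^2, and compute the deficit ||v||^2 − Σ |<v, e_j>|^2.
Σ |<v, e_j>|^2 = 2601/794; ||v||^2 = 5; deficit = 1369/794

Write each e_j = u_j / sqrt(<u_j, u_j>) where u_j is the displayed integer vector. Then <v, e_j> = <v, u_j> / sqrt(<u_j, u_j>), so |<v, e_j>|^2 = <v, u_j>^2 / <u_j, u_j>.
Coefficients: <v, e_1> = -3/sqrt(7), <v, e_2> = 5/sqrt(574), <v, e_3> = 178/sqrt(16277).
Square and sum: Σ |<v, e_j>|^2 = 2601/794.
Compute ||v||^2 = v·v = 5.
Deficit = 5 − 2601/794 = 1369/794 ≥ 0, confirming Bessel's inequality. (The deficit equals ||v − Σ <v,e_j> e_j||^2, the squared distance from v to span{e_j}.)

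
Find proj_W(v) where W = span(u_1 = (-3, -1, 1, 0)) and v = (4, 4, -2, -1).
proj_W(v) = (54/11, 18/11, -18/11, 0)

Set up U = [u_1 | ... | u_1] ∈ R^(4×1). The projector onto W = col(U) is P = U (U^T U)^(-1) U^T.
Compute U^T U =
  [11],
and U^T v = (-18).
Solve U^T U · c = U^T v for the coefficients: c = (-18/11). The projection is proj_W(v) = U c.
Check: (v - proj_W(v)) · u_1 = 0  (should be 0).
Result: proj_W(v) = (54/11, 18/11, -18/11, 0).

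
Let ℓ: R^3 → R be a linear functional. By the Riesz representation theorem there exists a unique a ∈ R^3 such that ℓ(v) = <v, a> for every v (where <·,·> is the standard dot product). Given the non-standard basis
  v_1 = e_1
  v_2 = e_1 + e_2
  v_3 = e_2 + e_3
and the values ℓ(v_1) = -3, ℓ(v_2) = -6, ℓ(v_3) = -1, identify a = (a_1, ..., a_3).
a = (-3, -3, 2)

Write a = (a_1, ..., a_3) in the standard basis. For each basis vector v_i, ℓ(v_i) = <v_i, a> is a linear equation in the a_j's. Collect the n equations into a matrix system V a = ℓ, where row i of V is v_i (expressed in the standard basis). Since V is invertible (lower-triangular with 1s on the diagonal, up to permutation), solve by back-substitution:
  V =
[[1, 0, 0],
 [1, 1, 0],
 [0, 1, 1]]
  V a = (-3, -6, -1)
Solving gives a = (-3, -3, 2).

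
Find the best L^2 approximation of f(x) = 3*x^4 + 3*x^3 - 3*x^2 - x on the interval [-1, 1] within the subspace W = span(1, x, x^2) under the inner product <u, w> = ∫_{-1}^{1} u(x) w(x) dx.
g(x) = -3*x^2/7 + 4*x/5 - 9/35

The best approximation g ∈ W is the orthogonal projection of f onto W. Writing g = a_0 + a_1 x + a_2 x^2, the coefficients solve the normal equations G · a = b where
  G_{ij} = <φ_i, φ_j> and b_i = <f, φ_i>, with φ_0 = 1, φ_1 = x, φ_2 = x^2.
G =
  [2, 0, 2/3]
  [0, 2/3, 0]
  [2/3, 0, 2/5],
b = (-4/5, 8/15, -12/35).
Solving gives a_0 = -9/35, a_1 = 4/5, a_2 = -3/7, so
  g(x) = -3*x^2/7 + 4*x/5 - 9/35.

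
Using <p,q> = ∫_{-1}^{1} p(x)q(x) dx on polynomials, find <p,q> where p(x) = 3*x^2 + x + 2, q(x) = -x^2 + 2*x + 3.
<p,q> = 84/5

Expand the product: p(x)·q(x) = -3*x^4 + 5*x^3 + 9*x^2 + 7*x + 6.
∫_{-1}^{1} of each monomial x^k gives [2/(k+1) if k even, 0 if k odd]. Integrating term-by-term (or equivalently evaluating the antiderivative F(x) = -3*x^5/5 + 5*x^4/4 + 3*x^3 + 7*x^2/2 + 6*x at the endpoints):
  F(1) − F(−1) = 263/20 − (-73/20) = 84/5.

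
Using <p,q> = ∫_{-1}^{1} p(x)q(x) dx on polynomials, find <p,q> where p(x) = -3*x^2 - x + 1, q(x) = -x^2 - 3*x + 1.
<p,q> = 38/15

Expand the product: p(x)·q(x) = 3*x^4 + 10*x^3 - x^2 - 4*x + 1.
∫_{-1}^{1} of each monomial x^k gives [2/(k+1) if k even, 0 if k odd]. Integrating term-by-term (or equivalently evaluating the antiderivative F(x) = 3*x^5/5 + 5*x^4/2 - x^3/3 - 2*x^2 + x at the endpoints):
  F(1) − F(−1) = 53/30 − (-23/30) = 38/15.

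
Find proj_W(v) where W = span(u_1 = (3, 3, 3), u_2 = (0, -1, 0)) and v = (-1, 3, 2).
proj_W(v) = (1/2, 3, 1/2)

Set up U = [u_1 | ... | u_2] ∈ R^(3×2). The projector onto W = col(U) is P = U (U^T U)^(-1) U^T.
Compute U^T U =
  [27, -3]
  [-3, 1],
and U^T v = (12, -3).
Solve U^T U · c = U^T v for the coefficients: c = (1/6, -5/2). The projection is proj_W(v) = U c.
Check: (v - proj_W(v)) · u_1 = 0  (should be 0).
Check: (v - proj_W(v)) · u_2 = 0  (should be 0).
Result: proj_W(v) = (1/2, 3, 1/2).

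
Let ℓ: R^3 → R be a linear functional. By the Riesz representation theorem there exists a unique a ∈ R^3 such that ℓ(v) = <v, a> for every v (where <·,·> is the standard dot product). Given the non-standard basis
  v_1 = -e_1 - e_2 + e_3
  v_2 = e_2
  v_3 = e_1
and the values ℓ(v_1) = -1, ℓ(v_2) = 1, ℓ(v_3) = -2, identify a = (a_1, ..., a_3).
a = (-2, 1, -2)

Write a = (a_1, ..., a_3) in the standard basis. For each basis vector v_i, ℓ(v_i) = <v_i, a> is a linear equation in the a_j's. Collect the n equations into a matrix system V a = ℓ, where row i of V is v_i (expressed in the standard basis). Since V is invertible (lower-triangular with 1s on the diagonal, up to permutation), solve by back-substitution:
  V =
[[-1, -1, 1],
 [0, 1, 0],
 [1, 0, 0]]
  V a = (-1, 1, -2)
Solving gives a = (-2, 1, -2).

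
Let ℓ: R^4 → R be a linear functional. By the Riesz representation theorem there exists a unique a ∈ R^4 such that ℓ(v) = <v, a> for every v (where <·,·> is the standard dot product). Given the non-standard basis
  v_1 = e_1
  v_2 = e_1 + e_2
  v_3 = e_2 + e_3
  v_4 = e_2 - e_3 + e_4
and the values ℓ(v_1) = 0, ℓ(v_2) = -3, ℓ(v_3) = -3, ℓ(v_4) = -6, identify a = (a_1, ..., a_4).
a = (0, -3, 0, -3)

Write a = (a_1, ..., a_4) in the standard basis. For each basis vector v_i, ℓ(v_i) = <v_i, a> is a linear equation in the a_j's. Collect the n equations into a matrix system V a = ℓ, where row i of V is v_i (expressed in the standard basis). Since V is invertible (lower-triangular with 1s on the diagonal, up to permutation), solve by back-substitution:
  V =
[[1, 0, 0, 0],
 [1, 1, 0, 0],
 [0, 1, 1, 0],
 [0, 1, -1, 1]]
  V a = (0, -3, -3, -6)
Solving gives a = (0, -3, 0, -3).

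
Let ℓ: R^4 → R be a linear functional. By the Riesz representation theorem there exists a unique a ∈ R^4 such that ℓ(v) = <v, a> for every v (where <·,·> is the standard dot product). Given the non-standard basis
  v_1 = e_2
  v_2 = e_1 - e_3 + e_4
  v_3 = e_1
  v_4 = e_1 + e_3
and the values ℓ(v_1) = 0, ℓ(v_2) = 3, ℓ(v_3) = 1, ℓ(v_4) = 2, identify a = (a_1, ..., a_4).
a = (1, 0, 1, 3)

Write a = (a_1, ..., a_4) in the standard basis. For each basis vector v_i, ℓ(v_i) = <v_i, a> is a linear equation in the a_j's. Collect the n equations into a matrix system V a = ℓ, where row i of V is v_i (expressed in the standard basis). Since V is invertible (lower-triangular with 1s on the diagonal, up to permutation), solve by back-substitution:
  V =
[[0, 1, 0, 0],
 [1, 0, -1, 1],
 [1, 0, 0, 0],
 [1, 0, 1, 0]]
  V a = (0, 3, 1, 2)
Solving gives a = (1, 0, 1, 3).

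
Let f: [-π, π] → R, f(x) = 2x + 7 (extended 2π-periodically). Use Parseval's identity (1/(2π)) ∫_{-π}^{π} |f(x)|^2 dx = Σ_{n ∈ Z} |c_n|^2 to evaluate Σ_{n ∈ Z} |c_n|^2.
Σ |c_n|^2 = 4π^2/3 + 49

Expand and integrate term by term over [-π, π]:
  ∫ (2x)^2 dx = 4·(2π^3/3); ∫ 2·2·(7)·x dx = 0 (odd integrand); ∫ 7^2 dx = 49·2π.
So (1/(2π)) ∫_{-π}^{π} (2x + 7)^2 dx = 4π^2/3 + 49 = 4π^2/3 + 49.
Parseval ⇒ Σ |c_n|^2 = 4π^2/3 + 49.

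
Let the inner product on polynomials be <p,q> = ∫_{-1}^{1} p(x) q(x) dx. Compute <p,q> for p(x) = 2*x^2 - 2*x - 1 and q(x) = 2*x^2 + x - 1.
<p,q> = -2/5

Expand the product: p(x)·q(x) = 4*x^4 - 2*x^3 - 6*x^2 + x + 1.
∫_{-1}^{1} of each monomial x^k gives [2/(k+1) if k even, 0 if k odd]. Integrating term-by-term (or equivalently evaluating the antiderivative F(x) = 4*x^5/5 - x^4/2 - 2*x^3 + x^2/2 + x at the endpoints):
  F(1) − F(−1) = -1/5 − (1/5) = -2/5.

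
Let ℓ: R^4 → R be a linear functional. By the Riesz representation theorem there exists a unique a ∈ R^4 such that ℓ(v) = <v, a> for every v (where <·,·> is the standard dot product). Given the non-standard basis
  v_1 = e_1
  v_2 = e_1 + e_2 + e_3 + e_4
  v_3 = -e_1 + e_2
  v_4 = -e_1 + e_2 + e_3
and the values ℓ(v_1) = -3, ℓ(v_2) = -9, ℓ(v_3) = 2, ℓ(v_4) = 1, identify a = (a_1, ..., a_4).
a = (-3, -1, -1, -4)

Write a = (a_1, ..., a_4) in the standard basis. For each basis vector v_i, ℓ(v_i) = <v_i, a> is a linear equation in the a_j's. Collect the n equations into a matrix system V a = ℓ, where row i of V is v_i (expressed in the standard basis). Since V is invertible (lower-triangular with 1s on the diagonal, up to permutation), solve by back-substitution:
  V =
[[1, 0, 0, 0],
 [1, 1, 1, 1],
 [-1, 1, 0, 0],
 [-1, 1, 1, 0]]
  V a = (-3, -9, 2, 1)
Solving gives a = (-3, -1, -1, -4).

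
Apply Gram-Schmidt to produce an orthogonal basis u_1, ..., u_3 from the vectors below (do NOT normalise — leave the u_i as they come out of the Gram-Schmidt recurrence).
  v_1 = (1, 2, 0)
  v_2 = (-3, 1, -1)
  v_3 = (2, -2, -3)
Orthogonal basis:
  u_1 = (1, 2, 0)
  u_2 = (-14/5, 7/5, -1)
  u_3 = (1, -1/2, -7/2)

Apply the Gram-Schmidt recurrence
  u_1 = v_1
  u_i = v_i − Σ_{j<i} ((v_i · u_j) / (u_j · u_j)) · u_j.

Step by step this gives:
  u_1 = (1, 2, 0)
  u_2 = (-14/5, 7/5, -1)
  u_3 = (1, -1/2, -7/2)

Orthogonality check:
  u_2 · u_1 = 0 (should be 0)
  u_3 · u_1 = 0 (should be 0)
  u_3 · u_2 = 0 (should be 0)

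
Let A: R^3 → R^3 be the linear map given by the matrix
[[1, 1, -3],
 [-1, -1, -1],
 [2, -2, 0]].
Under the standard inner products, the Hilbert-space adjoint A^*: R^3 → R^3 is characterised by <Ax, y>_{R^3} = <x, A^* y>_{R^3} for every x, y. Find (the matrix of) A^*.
A^* = A^T =
[[1, -1, 2],
 [1, -1, -2],
 [-3, -1, 0]]

For real matrices with standard dot products, the defining identity <Ax, y> = <x, A^* y> gives (Ax)^T y = x^T (A^*) y, i.e. x^T A^T y = x^T (A^*) y. Since this holds for all x, y, we must have A^* = A^T. Therefore
A^* =
[[1, -1, 2],
 [1, -1, -2],
 [-3, -1, 0]].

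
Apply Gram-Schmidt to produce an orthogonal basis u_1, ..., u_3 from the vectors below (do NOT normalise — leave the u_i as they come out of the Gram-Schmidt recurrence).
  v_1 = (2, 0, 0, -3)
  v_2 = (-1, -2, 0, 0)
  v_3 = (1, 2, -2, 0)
Orthogonal basis:
  u_1 = (2, 0, 0, -3)
  u_2 = (-9/13, -2, 0, -6/13)
  u_3 = (0, 0, -2, 0)

Apply the Gram-Schmidt recurrence
  u_1 = v_1
  u_i = v_i − Σ_{j<i} ((v_i · u_j) / (u_j · u_j)) · u_j.

Step by step this gives:
  u_1 = (2, 0, 0, -3)
  u_2 = (-9/13, -2, 0, -6/13)
  u_3 = (0, 0, -2, 0)

Orthogonality check:
  u_2 · u_1 = 0 (should be 0)
  u_3 · u_1 = 0 (should be 0)
  u_3 · u_2 = 0 (should be 0)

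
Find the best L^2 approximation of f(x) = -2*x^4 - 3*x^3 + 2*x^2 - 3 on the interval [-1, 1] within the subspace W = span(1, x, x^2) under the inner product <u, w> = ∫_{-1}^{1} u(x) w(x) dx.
g(x) = 2*x^2/7 - 9*x/5 - 99/35

The best approximation g ∈ W is the orthogonal projection of f onto W. Writing g = a_0 + a_1 x + a_2 x^2, the coefficients solve the normal equations G · a = b where
  G_{ij} = <φ_i, φ_j> and b_i = <f, φ_i>, with φ_0 = 1, φ_1 = x, φ_2 = x^2.
G =
  [2, 0, 2/3]
  [0, 2/3, 0]
  [2/3, 0, 2/5],
b = (-82/15, -6/5, -62/35).
Solving gives a_0 = -99/35, a_1 = -9/5, a_2 = 2/7, so
  g(x) = 2*x^2/7 - 9*x/5 - 99/35.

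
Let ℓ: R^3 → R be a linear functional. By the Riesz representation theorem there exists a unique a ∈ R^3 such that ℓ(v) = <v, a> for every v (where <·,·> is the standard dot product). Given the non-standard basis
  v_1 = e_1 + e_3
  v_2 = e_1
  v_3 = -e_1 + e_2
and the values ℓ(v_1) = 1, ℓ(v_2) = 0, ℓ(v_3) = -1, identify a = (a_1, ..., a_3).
a = (0, -1, 1)

Write a = (a_1, ..., a_3) in the standard basis. For each basis vector v_i, ℓ(v_i) = <v_i, a> is a linear equation in the a_j's. Collect the n equations into a matrix system V a = ℓ, where row i of V is v_i (expressed in the standard basis). Since V is invertible (lower-triangular with 1s on the diagonal, up to permutation), solve by back-substitution:
  V =
[[1, 0, 1],
 [1, 0, 0],
 [-1, 1, 0]]
  V a = (1, 0, -1)
Solving gives a = (0, -1, 1).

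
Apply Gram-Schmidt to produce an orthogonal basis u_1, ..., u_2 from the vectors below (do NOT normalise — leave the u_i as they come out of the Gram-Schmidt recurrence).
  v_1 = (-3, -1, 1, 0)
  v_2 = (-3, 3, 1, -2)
Orthogonal basis:
  u_1 = (-3, -1, 1, 0)
  u_2 = (-12/11, 40/11, 4/11, -2)

Apply the Gram-Schmidt recurrence
  u_1 = v_1
  u_i = v_i − Σ_{j<i} ((v_i · u_j) / (u_j · u_j)) · u_j.

Step by step this gives:
  u_1 = (-3, -1, 1, 0)
  u_2 = (-12/11, 40/11, 4/11, -2)

Orthogonality check:
  u_2 · u_1 = 0 (should be 0)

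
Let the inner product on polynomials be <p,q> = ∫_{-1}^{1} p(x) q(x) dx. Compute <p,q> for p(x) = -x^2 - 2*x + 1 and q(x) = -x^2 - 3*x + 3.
<p,q> = 116/15

Expand the product: p(x)·q(x) = x^4 + 5*x^3 + 2*x^2 - 9*x + 3.
∫_{-1}^{1} of each monomial x^k gives [2/(k+1) if k even, 0 if k odd]. Integrating term-by-term (or equivalently evaluating the antiderivative F(x) = x^5/5 + 5*x^4/4 + 2*x^3/3 - 9*x^2/2 + 3*x at the endpoints):
  F(1) − F(−1) = 37/60 − (-427/60) = 116/15.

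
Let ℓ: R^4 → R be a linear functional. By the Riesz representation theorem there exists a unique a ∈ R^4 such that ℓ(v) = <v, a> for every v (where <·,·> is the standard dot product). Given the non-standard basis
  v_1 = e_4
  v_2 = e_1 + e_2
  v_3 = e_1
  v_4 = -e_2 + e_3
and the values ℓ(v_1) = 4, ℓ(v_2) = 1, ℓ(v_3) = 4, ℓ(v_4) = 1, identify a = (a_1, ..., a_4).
a = (4, -3, -2, 4)

Write a = (a_1, ..., a_4) in the standard basis. For each basis vector v_i, ℓ(v_i) = <v_i, a> is a linear equation in the a_j's. Collect the n equations into a matrix system V a = ℓ, where row i of V is v_i (expressed in the standard basis). Since V is invertible (lower-triangular with 1s on the diagonal, up to permutation), solve by back-substitution:
  V =
[[0, 0, 0, 1],
 [1, 1, 0, 0],
 [1, 0, 0, 0],
 [0, -1, 1, 0]]
  V a = (4, 1, 4, 1)
Solving gives a = (4, -3, -2, 4).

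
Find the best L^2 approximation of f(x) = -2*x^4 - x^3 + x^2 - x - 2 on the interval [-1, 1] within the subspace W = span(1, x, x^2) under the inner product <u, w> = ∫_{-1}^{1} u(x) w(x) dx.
g(x) = -5*x^2/7 - 8*x/5 - 64/35

The best approximation g ∈ W is the orthogonal projection of f onto W. Writing g = a_0 + a_1 x + a_2 x^2, the coefficients solve the normal equations G · a = b where
  G_{ij} = <φ_i, φ_j> and b_i = <f, φ_i>, with φ_0 = 1, φ_1 = x, φ_2 = x^2.
G =
  [2, 0, 2/3]
  [0, 2/3, 0]
  [2/3, 0, 2/5],
b = (-62/15, -16/15, -158/105).
Solving gives a_0 = -64/35, a_1 = -8/5, a_2 = -5/7, so
  g(x) = -5*x^2/7 - 8*x/5 - 64/35.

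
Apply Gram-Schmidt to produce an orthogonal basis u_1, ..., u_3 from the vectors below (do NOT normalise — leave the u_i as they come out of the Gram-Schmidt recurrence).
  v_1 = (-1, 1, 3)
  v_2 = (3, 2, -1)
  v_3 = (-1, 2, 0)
Orthogonal basis:
  u_1 = (-1, 1, 3)
  u_2 = (29/11, 26/11, 1/11)
  u_3 = (-7/6, 4/3, -5/6)

Apply the Gram-Schmidt recurrence
  u_1 = v_1
  u_i = v_i − Σ_{j<i} ((v_i · u_j) / (u_j · u_j)) · u_j.

Step by step this gives:
  u_1 = (-1, 1, 3)
  u_2 = (29/11, 26/11, 1/11)
  u_3 = (-7/6, 4/3, -5/6)

Orthogonality check:
  u_2 · u_1 = 0 (should be 0)
  u_3 · u_1 = 0 (should be 0)
  u_3 · u_2 = 0 (should be 0)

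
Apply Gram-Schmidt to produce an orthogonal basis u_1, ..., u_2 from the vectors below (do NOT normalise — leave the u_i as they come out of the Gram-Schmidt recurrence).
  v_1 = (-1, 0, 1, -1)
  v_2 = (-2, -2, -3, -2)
Orthogonal basis:
  u_1 = (-1, 0, 1, -1)
  u_2 = (-5/3, -2, -10/3, -5/3)

Apply the Gram-Schmidt recurrence
  u_1 = v_1
  u_i = v_i − Σ_{j<i} ((v_i · u_j) / (u_j · u_j)) · u_j.

Step by step this gives:
  u_1 = (-1, 0, 1, -1)
  u_2 = (-5/3, -2, -10/3, -5/3)

Orthogonality check:
  u_2 · u_1 = 0 (should be 0)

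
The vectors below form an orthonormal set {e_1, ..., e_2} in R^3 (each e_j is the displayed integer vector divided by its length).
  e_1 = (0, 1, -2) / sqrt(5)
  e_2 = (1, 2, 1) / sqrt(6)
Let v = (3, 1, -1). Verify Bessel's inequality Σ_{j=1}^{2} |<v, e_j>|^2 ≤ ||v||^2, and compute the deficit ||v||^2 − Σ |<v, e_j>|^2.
Σ |<v, e_j>|^2 = 67/15; ||v||^2 = 11; deficit = 98/15

Write each e_j = u_j / sqrt(<u_j, u_j>) where u_j is the displayed integer vector. Then <v, e_j> = <v, u_j> / sqrt(<u_j, u_j>), so |<v, e_j>|^2 = <v, u_j>^2 / <u_j, u_j>.
Coefficients: <v, e_1> = 3/sqrt(5), <v, e_2> = 4/sqrt(6).
Square and sum: Σ |<v, e_j>|^2 = 67/15.
Compute ||v||^2 = v·v = 11.
Deficit = 11 − 67/15 = 98/15 ≥ 0, confirming Bessel's inequality. (The deficit equals ||v − Σ <v,e_j> e_j||^2, the squared distance from v to span{e_j}.)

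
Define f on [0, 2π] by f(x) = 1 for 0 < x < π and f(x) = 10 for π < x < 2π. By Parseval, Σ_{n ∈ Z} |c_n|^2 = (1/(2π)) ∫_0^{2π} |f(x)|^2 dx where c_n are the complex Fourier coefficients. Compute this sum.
Σ |c_n|^2 = 101/2

Parseval equates the L^2 energy of f (normalised by 1/(2π)) with the ℓ^2 sum of its Fourier coefficients: (1/(2π)) ∫_0^{2π} |f|^2 = Σ |c_n|^2.
Compute the left side: (1/(2π)) [∫_0^π 1^2 dx + ∫_π^{2π} 10^2 dx] = (1/(2π)) · (1π + 100π) = (1 + 100)/2 = 101/2.
So Σ_{n ∈ Z} |c_n|^2 = 101/2.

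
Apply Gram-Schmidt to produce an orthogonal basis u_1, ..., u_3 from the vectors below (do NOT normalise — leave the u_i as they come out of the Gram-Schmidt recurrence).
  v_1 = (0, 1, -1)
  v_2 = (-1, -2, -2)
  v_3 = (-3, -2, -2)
Orthogonal basis:
  u_1 = (0, 1, -1)
  u_2 = (-1, -2, -2)
  u_3 = (-16/9, 4/9, 4/9)

Apply the Gram-Schmidt recurrence
  u_1 = v_1
  u_i = v_i − Σ_{j<i} ((v_i · u_j) / (u_j · u_j)) · u_j.

Step by step this gives:
  u_1 = (0, 1, -1)
  u_2 = (-1, -2, -2)
  u_3 = (-16/9, 4/9, 4/9)

Orthogonality check:
  u_2 · u_1 = 0 (should be 0)
  u_3 · u_1 = 0 (should be 0)
  u_3 · u_2 = 0 (should be 0)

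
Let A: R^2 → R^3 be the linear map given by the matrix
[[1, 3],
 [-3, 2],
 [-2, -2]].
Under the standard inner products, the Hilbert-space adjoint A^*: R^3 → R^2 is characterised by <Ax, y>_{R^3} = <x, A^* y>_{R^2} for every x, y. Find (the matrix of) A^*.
A^* = A^T =
[[1, -3, -2],
 [3, 2, -2]]

For real matrices with standard dot products, the defining identity <Ax, y> = <x, A^* y> gives (Ax)^T y = x^T (A^*) y, i.e. x^T A^T y = x^T (A^*) y. Since this holds for all x, y, we must have A^* = A^T. Therefore
A^* =
[[1, -3, -2],
 [3, 2, -2]].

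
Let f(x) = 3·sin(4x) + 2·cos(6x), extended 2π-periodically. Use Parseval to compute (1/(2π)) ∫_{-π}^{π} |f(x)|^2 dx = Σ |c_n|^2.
Σ |c_n|^2 = 13/2

Expand |f|^2 and use orthogonality of {sin(nx), cos(mx)} on [-π, π]:
  ∫_{-π}^{π} sin(nx)^2 dx = π, ∫ cos(mx)^2 dx = π, and cross terms integrate to 0.
So ∫_{-π}^{π} f(x)^2 dx = 3^2 · π + 2^2 · π = (9 + 4)π.
Divide by 2π: (9 + 4)/2 = 13/2.
By Parseval, this equals Σ |c_n|^2.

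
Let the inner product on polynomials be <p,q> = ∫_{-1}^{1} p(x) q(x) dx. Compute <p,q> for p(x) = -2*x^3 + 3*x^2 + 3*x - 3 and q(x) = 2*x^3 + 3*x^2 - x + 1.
<p,q> = -222/35

Expand the product: p(x)·q(x) = -4*x^6 + 17*x^4 - 2*x^3 - 9*x^2 + 6*x - 3.
∫_{-1}^{1} of each monomial x^k gives [2/(k+1) if k even, 0 if k odd]. Integrating term-by-term (or equivalently evaluating the antiderivative F(x) = -4*x^7/7 + 17*x^5/5 - x^4/2 - 3*x^3 + 3*x^2 - 3*x at the endpoints):
  F(1) − F(−1) = -47/70 − (397/70) = -222/35.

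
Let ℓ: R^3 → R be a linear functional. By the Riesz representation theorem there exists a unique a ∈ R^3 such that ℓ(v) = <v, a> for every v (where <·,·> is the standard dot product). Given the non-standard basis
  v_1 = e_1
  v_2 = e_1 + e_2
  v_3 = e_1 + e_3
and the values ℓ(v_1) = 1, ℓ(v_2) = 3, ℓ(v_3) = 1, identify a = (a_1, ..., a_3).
a = (1, 2, 0)

Write a = (a_1, ..., a_3) in the standard basis. For each basis vector v_i, ℓ(v_i) = <v_i, a> is a linear equation in the a_j's. Collect the n equations into a matrix system V a = ℓ, where row i of V is v_i (expressed in the standard basis). Since V is invertible (lower-triangular with 1s on the diagonal, up to permutation), solve by back-substitution:
  V =
[[1, 0, 0],
 [1, 1, 0],
 [1, 0, 1]]
  V a = (1, 3, 1)
Solving gives a = (1, 2, 0).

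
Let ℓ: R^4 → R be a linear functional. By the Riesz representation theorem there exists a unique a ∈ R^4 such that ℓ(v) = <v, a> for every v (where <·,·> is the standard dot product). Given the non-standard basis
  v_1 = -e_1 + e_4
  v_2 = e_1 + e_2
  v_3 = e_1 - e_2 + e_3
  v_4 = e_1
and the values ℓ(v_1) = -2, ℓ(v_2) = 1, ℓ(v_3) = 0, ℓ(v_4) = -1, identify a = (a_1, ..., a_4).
a = (-1, 2, 3, -3)

Write a = (a_1, ..., a_4) in the standard basis. For each basis vector v_i, ℓ(v_i) = <v_i, a> is a linear equation in the a_j's. Collect the n equations into a matrix system V a = ℓ, where row i of V is v_i (expressed in the standard basis). Since V is invertible (lower-triangular with 1s on the diagonal, up to permutation), solve by back-substitution:
  V =
[[-1, 0, 0, 1],
 [1, 1, 0, 0],
 [1, -1, 1, 0],
 [1, 0, 0, 0]]
  V a = (-2, 1, 0, -1)
Solving gives a = (-1, 2, 3, -3).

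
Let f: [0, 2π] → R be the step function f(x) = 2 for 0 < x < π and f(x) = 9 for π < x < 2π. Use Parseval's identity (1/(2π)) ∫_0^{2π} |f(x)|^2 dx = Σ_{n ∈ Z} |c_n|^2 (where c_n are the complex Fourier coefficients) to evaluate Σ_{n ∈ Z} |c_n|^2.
Σ |c_n|^2 = 85/2

Parseval equates the L^2 energy of f (normalised by 1/(2π)) with the ℓ^2 sum of its Fourier coefficients: (1/(2π)) ∫_0^{2π} |f|^2 = Σ |c_n|^2.
Compute the left side: (1/(2π)) [∫_0^π 2^2 dx + ∫_π^{2π} 9^2 dx] = (1/(2π)) · (4π + 81π) = (4 + 81)/2 = 85/2.
So Σ_{n ∈ Z} |c_n|^2 = 85/2.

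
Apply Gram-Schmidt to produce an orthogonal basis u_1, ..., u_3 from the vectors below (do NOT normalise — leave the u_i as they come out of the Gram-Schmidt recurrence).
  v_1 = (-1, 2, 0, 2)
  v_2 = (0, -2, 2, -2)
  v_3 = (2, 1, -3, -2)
Orthogonal basis:
  u_1 = (-1, 2, 0, 2)
  u_2 = (-8/9, -2/9, 2, -2/9)
  u_3 = (2/11, 17/11, 1/11, -16/11)

Apply the Gram-Schmidt recurrence
  u_1 = v_1
  u_i = v_i − Σ_{j<i} ((v_i · u_j) / (u_j · u_j)) · u_j.

Step by step this gives:
  u_1 = (-1, 2, 0, 2)
  u_2 = (-8/9, -2/9, 2, -2/9)
  u_3 = (2/11, 17/11, 1/11, -16/11)

Orthogonality check:
  u_2 · u_1 = 0 (should be 0)
  u_3 · u_1 = 0 (should be 0)
  u_3 · u_2 = 0 (should be 0)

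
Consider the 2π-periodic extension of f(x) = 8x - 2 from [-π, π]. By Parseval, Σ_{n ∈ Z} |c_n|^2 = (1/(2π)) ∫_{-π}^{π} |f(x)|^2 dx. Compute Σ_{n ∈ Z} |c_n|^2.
Σ |c_n|^2 = 64π^2/3 + 4

Expand and integrate term by term over [-π, π]:
  ∫ (8x)^2 dx = 64·(2π^3/3); ∫ 2·8·(-2)·x dx = 0 (odd integrand); ∫ (-2)^2 dx = 4·2π.
So (1/(2π)) ∫_{-π}^{π} (8x - 2)^2 dx = 64π^2/3 + 4 = 64π^2/3 + 4.
Parseval ⇒ Σ |c_n|^2 = 64π^2/3 + 4.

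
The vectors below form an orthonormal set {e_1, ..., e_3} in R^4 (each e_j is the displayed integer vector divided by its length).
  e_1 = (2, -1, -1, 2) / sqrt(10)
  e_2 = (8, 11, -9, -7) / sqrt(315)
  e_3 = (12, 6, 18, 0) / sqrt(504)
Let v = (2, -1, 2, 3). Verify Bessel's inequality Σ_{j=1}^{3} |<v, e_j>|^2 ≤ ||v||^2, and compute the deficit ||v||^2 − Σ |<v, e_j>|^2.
Σ |<v, e_j>|^2 = 158/9; ||v||^2 = 18; deficit = 4/9

Write each e_j = u_j / sqrt(<u_j, u_j>) where u_j is the displayed integer vector. Then <v, e_j> = <v, u_j> / sqrt(<u_j, u_j>), so |<v, e_j>|^2 = <v, u_j>^2 / <u_j, u_j>.
Coefficients: <v, e_1> = 9/sqrt(10), <v, e_2> = -34/sqrt(315), <v, e_3> = 54/sqrt(504).
Square and sum: Σ |<v, e_j>|^2 = 158/9.
Compute ||v||^2 = v·v = 18.
Deficit = 18 − 158/9 = 4/9 ≥ 0, confirming Bessel's inequality. (The deficit equals ||v − Σ <v,e_j> e_j||^2, the squared distance from v to span{e_j}.)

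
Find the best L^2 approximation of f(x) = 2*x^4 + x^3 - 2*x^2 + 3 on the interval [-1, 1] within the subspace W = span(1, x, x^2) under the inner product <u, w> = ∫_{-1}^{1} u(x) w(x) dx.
g(x) = -2*x^2/7 + 3*x/5 + 99/35

The best approximation g ∈ W is the orthogonal projection of f onto W. Writing g = a_0 + a_1 x + a_2 x^2, the coefficients solve the normal equations G · a = b where
  G_{ij} = <φ_i, φ_j> and b_i = <f, φ_i>, with φ_0 = 1, φ_1 = x, φ_2 = x^2.
G =
  [2, 0, 2/3]
  [0, 2/3, 0]
  [2/3, 0, 2/5],
b = (82/15, 2/5, 62/35).
Solving gives a_0 = 99/35, a_1 = 3/5, a_2 = -2/7, so
  g(x) = -2*x^2/7 + 3*x/5 + 99/35.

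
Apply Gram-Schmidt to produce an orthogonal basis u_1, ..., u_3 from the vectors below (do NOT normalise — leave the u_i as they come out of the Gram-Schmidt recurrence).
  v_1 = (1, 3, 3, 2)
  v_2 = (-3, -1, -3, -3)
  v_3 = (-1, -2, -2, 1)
Orthogonal basis:
  u_1 = (1, 3, 3, 2)
  u_2 = (-48/23, 40/23, -6/23, -27/23)
  u_3 = (-204/203, -33/203, -127/203, 342/203)

Apply the Gram-Schmidt recurrence
  u_1 = v_1
  u_i = v_i − Σ_{j<i} ((v_i · u_j) / (u_j · u_j)) · u_j.

Step by step this gives:
  u_1 = (1, 3, 3, 2)
  u_2 = (-48/23, 40/23, -6/23, -27/23)
  u_3 = (-204/203, -33/203, -127/203, 342/203)

Orthogonality check:
  u_2 · u_1 = 0 (should be 0)
  u_3 · u_1 = 0 (should be 0)
  u_3 · u_2 = 0 (should be 0)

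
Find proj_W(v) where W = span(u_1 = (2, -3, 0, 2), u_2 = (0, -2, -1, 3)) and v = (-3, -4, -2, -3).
proj_W(v) = (-12/47, 1/47, -17/94, 27/94)

Set up U = [u_1 | ... | u_2] ∈ R^(4×2). The projector onto W = col(U) is P = U (U^T U)^(-1) U^T.
Compute U^T U =
  [17, 12]
  [12, 14],
and U^T v = (0, 1).
Solve U^T U · c = U^T v for the coefficients: c = (-6/47, 17/94). The projection is proj_W(v) = U c.
Check: (v - proj_W(v)) · u_1 = 0  (should be 0).
Check: (v - proj_W(v)) · u_2 = 0  (should be 0).
Result: proj_W(v) = (-12/47, 1/47, -17/94, 27/94).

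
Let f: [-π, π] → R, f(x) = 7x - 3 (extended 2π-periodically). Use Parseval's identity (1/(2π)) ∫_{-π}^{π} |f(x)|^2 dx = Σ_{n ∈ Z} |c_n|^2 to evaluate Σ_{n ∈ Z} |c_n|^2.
Σ |c_n|^2 = 49π^2/3 + 9

Expand and integrate term by term over [-π, π]:
  ∫ (7x)^2 dx = 49·(2π^3/3); ∫ 2·7·(-3)·x dx = 0 (odd integrand); ∫ (-3)^2 dx = 9·2π.
So (1/(2π)) ∫_{-π}^{π} (7x - 3)^2 dx = 49π^2/3 + 9 = 49π^2/3 + 9.
Parseval ⇒ Σ |c_n|^2 = 49π^2/3 + 9.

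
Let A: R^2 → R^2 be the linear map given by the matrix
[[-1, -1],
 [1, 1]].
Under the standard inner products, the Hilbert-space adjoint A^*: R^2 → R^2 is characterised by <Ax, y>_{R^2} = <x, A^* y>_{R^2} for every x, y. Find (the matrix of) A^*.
A^* = A^T =
[[-1, 1],
 [-1, 1]]

For real matrices with standard dot products, the defining identity <Ax, y> = <x, A^* y> gives (Ax)^T y = x^T (A^*) y, i.e. x^T A^T y = x^T (A^*) y. Since this holds for all x, y, we must have A^* = A^T. Therefore
A^* =
[[-1, 1],
 [-1, 1]].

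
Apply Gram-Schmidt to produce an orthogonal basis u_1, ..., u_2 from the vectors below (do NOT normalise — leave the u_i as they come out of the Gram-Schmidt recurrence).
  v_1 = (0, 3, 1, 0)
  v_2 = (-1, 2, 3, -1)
Orthogonal basis:
  u_1 = (0, 3, 1, 0)
  u_2 = (-1, -7/10, 21/10, -1)

Apply the Gram-Schmidt recurrence
  u_1 = v_1
  u_i = v_i − Σ_{j<i} ((v_i · u_j) / (u_j · u_j)) · u_j.

Step by step this gives:
  u_1 = (0, 3, 1, 0)
  u_2 = (-1, -7/10, 21/10, -1)

Orthogonality check:
  u_2 · u_1 = 0 (should be 0)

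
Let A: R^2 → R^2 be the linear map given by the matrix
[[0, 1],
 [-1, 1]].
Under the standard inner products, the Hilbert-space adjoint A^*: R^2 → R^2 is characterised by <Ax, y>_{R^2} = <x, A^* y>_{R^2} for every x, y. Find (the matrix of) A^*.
A^* = A^T =
[[0, -1],
 [1, 1]]

For real matrices with standard dot products, the defining identity <Ax, y> = <x, A^* y> gives (Ax)^T y = x^T (A^*) y, i.e. x^T A^T y = x^T (A^*) y. Since this holds for all x, y, we must have A^* = A^T. Therefore
A^* =
[[0, -1],
 [1, 1]].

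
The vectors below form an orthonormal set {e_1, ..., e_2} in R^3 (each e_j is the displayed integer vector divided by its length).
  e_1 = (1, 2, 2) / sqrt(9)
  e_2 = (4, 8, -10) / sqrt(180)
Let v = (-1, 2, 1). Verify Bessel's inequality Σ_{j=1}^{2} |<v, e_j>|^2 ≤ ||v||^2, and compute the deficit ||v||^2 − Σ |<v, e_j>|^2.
Σ |<v, e_j>|^2 = 14/5; ||v||^2 = 6; deficit = 16/5

Write each e_j = u_j / sqrt(<u_j, u_j>) where u_j is the displayed integer vector. Then <v, e_j> = <v, u_j> / sqrt(<u_j, u_j>), so |<v, e_j>|^2 = <v, u_j>^2 / <u_j, u_j>.
Coefficients: <v, e_1> = 5/sqrt(9), <v, e_2> = 2/sqrt(180).
Square and sum: Σ |<v, e_j>|^2 = 14/5.
Compute ||v||^2 = v·v = 6.
Deficit = 6 − 14/5 = 16/5 ≥ 0, confirming Bessel's inequality. (The deficit equals ||v − Σ <v,e_j> e_j||^2, the squared distance from v to span{e_j}.)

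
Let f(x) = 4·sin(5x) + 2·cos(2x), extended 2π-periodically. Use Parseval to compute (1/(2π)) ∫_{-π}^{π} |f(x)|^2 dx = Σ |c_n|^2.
Σ |c_n|^2 = 10

Expand |f|^2 and use orthogonality of {sin(nx), cos(mx)} on [-π, π]:
  ∫_{-π}^{π} sin(nx)^2 dx = π, ∫ cos(mx)^2 dx = π, and cross terms integrate to 0.
So ∫_{-π}^{π} f(x)^2 dx = 4^2 · π + 2^2 · π = (16 + 4)π.
Divide by 2π: (16 + 4)/2 = 10.
By Parseval, this equals Σ |c_n|^2.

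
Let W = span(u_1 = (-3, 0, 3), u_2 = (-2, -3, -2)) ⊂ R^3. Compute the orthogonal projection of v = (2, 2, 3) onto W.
proj_W(v) = (47/34, 48/17, 81/34)

Set up U = [u_1 | ... | u_2] ∈ R^(3×2). The projector onto W = col(U) is P = U (U^T U)^(-1) U^T.
Compute U^T U =
  [18, 0]
  [0, 17],
and U^T v = (3, -16).
Solve U^T U · c = U^T v for the coefficients: c = (1/6, -16/17). The projection is proj_W(v) = U c.
Check: (v - proj_W(v)) · u_1 = 0  (should be 0).
Check: (v - proj_W(v)) · u_2 = 0  (should be 0).
Result: proj_W(v) = (47/34, 48/17, 81/34).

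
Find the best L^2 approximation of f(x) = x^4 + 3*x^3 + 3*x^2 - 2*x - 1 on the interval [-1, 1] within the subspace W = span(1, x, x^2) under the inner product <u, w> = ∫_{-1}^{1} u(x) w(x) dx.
g(x) = 27*x^2/7 - x/5 - 38/35

The best approximation g ∈ W is the orthogonal projection of f onto W. Writing g = a_0 + a_1 x + a_2 x^2, the coefficients solve the normal equations G · a = b where
  G_{ij} = <φ_i, φ_j> and b_i = <f, φ_i>, with φ_0 = 1, φ_1 = x, φ_2 = x^2.
G =
  [2, 0, 2/3]
  [0, 2/3, 0]
  [2/3, 0, 2/5],
b = (2/5, -2/15, 86/105).
Solving gives a_0 = -38/35, a_1 = -1/5, a_2 = 27/7, so
  g(x) = 27*x^2/7 - x/5 - 38/35.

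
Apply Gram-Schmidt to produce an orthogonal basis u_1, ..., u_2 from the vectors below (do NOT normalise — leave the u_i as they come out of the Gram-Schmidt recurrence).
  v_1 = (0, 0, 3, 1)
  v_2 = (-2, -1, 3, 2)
Orthogonal basis:
  u_1 = (0, 0, 3, 1)
  u_2 = (-2, -1, -3/10, 9/10)

Apply the Gram-Schmidt recurrence
  u_1 = v_1
  u_i = v_i − Σ_{j<i} ((v_i · u_j) / (u_j · u_j)) · u_j.

Step by step this gives:
  u_1 = (0, 0, 3, 1)
  u_2 = (-2, -1, -3/10, 9/10)

Orthogonality check:
  u_2 · u_1 = 0 (should be 0)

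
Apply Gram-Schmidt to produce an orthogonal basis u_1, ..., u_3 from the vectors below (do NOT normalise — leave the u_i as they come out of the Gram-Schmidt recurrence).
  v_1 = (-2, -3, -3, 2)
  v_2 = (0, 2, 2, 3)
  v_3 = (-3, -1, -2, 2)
Orthogonal basis:
  u_1 = (-2, -3, -3, 2)
  u_2 = (-6/13, 17/13, 17/13, 45/13)
  u_3 = (-286/203, 335/406, -71/406, -88/203)

Apply the Gram-Schmidt recurrence
  u_1 = v_1
  u_i = v_i − Σ_{j<i} ((v_i · u_j) / (u_j · u_j)) · u_j.

Step by step this gives:
  u_1 = (-2, -3, -3, 2)
  u_2 = (-6/13, 17/13, 17/13, 45/13)
  u_3 = (-286/203, 335/406, -71/406, -88/203)

Orthogonality check:
  u_2 · u_1 = 0 (should be 0)
  u_3 · u_1 = 0 (should be 0)
  u_3 · u_2 = 0 (should be 0)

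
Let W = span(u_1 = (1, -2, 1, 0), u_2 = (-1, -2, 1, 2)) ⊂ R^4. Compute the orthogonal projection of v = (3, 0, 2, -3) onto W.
proj_W(v) = (35/11, -8/11, 4/11, -31/11)

Set up U = [u_1 | ... | u_2] ∈ R^(4×2). The projector onto W = col(U) is P = U (U^T U)^(-1) U^T.
Compute U^T U =
  [6, 4]
  [4, 10],
and U^T v = (5, -7).
Solve U^T U · c = U^T v for the coefficients: c = (39/22, -31/22). The projection is proj_W(v) = U c.
Check: (v - proj_W(v)) · u_1 = 0  (should be 0).
Check: (v - proj_W(v)) · u_2 = 0  (should be 0).
Result: proj_W(v) = (35/11, -8/11, 4/11, -31/11).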